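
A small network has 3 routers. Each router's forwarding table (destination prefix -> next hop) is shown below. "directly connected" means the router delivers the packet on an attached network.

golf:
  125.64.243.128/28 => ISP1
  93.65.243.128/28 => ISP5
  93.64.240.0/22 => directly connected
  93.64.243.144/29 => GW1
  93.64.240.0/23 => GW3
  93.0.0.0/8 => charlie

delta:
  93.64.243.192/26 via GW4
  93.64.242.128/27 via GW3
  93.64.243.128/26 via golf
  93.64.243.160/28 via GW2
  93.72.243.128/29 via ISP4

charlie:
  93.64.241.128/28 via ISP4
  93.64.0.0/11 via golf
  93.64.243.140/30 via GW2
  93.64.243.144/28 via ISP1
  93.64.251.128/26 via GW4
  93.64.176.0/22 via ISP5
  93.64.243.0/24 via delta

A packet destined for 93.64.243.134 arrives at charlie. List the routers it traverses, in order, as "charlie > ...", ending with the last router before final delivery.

At charlie: longest match for 93.64.243.134 is 93.64.243.0/24 -> delta
At delta: longest match for 93.64.243.134 is 93.64.243.128/26 -> golf
At golf: longest match for 93.64.243.134 is 93.64.240.0/22 -> directly connected

charlie > delta > golf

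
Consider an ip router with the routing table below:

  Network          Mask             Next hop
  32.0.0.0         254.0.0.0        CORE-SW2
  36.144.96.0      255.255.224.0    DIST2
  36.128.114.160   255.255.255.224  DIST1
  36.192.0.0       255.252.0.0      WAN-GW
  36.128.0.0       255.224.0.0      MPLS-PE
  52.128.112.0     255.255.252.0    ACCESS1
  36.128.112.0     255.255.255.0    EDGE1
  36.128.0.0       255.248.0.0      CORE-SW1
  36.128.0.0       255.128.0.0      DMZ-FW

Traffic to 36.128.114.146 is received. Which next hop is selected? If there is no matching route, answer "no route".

CORE-SW1

Routes whose prefix contains 36.128.114.146:
  36.128.0.0/9 (36.128.0.0 - 36.255.255.255) -> DMZ-FW
  36.128.0.0/11 (36.128.0.0 - 36.159.255.255) -> MPLS-PE
  36.128.0.0/13 (36.128.0.0 - 36.135.255.255) -> CORE-SW1
More-specific entries that do NOT match:
  36.128.114.160/27 (36.128.114.160 - 36.128.114.191) does not contain 36.128.114.146
  36.128.112.0/24 (36.128.112.0 - 36.128.112.255) does not contain 36.128.114.146
  52.128.112.0/22 (52.128.112.0 - 52.128.115.255) does not contain 36.128.114.146
  36.144.96.0/19 (36.144.96.0 - 36.144.127.255) does not contain 36.128.114.146
  36.192.0.0/14 (36.192.0.0 - 36.195.255.255) does not contain 36.128.114.146
Longest matching prefix is /13 -> next hop CORE-SW1.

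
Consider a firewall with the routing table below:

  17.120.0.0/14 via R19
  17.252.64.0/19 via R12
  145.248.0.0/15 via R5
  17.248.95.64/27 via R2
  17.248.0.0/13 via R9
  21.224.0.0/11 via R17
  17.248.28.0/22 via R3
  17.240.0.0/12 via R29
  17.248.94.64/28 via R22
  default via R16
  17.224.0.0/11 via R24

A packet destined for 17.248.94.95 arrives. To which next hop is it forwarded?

R9

Routes whose prefix contains 17.248.94.95:
  0.0.0.0/0 (default, matches everything) -> R16
  17.224.0.0/11 (17.224.0.0 - 17.255.255.255) -> R24
  17.240.0.0/12 (17.240.0.0 - 17.255.255.255) -> R29
  17.248.0.0/13 (17.248.0.0 - 17.255.255.255) -> R9
More-specific entries that do NOT match:
  17.248.94.64/28 (17.248.94.64 - 17.248.94.79) does not contain 17.248.94.95
  17.248.95.64/27 (17.248.95.64 - 17.248.95.95) does not contain 17.248.94.95
  17.248.28.0/22 (17.248.28.0 - 17.248.31.255) does not contain 17.248.94.95
  17.252.64.0/19 (17.252.64.0 - 17.252.95.255) does not contain 17.248.94.95
  145.248.0.0/15 (145.248.0.0 - 145.249.255.255) does not contain 17.248.94.95
  17.120.0.0/14 (17.120.0.0 - 17.123.255.255) does not contain 17.248.94.95
Longest matching prefix is /13 -> next hop R9.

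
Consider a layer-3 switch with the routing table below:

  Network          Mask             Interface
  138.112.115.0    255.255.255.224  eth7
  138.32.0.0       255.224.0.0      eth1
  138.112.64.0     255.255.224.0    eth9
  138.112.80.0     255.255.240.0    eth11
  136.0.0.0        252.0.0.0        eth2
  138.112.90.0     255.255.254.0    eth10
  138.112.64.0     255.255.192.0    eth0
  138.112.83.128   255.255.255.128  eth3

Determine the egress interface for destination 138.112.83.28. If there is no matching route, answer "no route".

Routes whose prefix contains 138.112.83.28:
  136.0.0.0/6 (136.0.0.0 - 139.255.255.255) -> eth2
  138.112.64.0/18 (138.112.64.0 - 138.112.127.255) -> eth0
  138.112.64.0/19 (138.112.64.0 - 138.112.95.255) -> eth9
  138.112.80.0/20 (138.112.80.0 - 138.112.95.255) -> eth11
More-specific entries that do NOT match:
  138.112.115.0/27 (138.112.115.0 - 138.112.115.31) does not contain 138.112.83.28
  138.112.83.128/25 (138.112.83.128 - 138.112.83.255) does not contain 138.112.83.28
  138.112.90.0/23 (138.112.90.0 - 138.112.91.255) does not contain 138.112.83.28
Longest matching prefix is /20 -> interface eth11.

eth11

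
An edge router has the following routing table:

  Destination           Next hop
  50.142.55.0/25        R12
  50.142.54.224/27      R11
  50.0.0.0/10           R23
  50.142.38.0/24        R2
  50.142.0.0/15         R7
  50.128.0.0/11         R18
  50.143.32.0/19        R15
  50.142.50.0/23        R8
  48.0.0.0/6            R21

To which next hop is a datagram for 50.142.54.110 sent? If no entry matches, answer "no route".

Routes whose prefix contains 50.142.54.110:
  48.0.0.0/6 (48.0.0.0 - 51.255.255.255) -> R21
  50.128.0.0/11 (50.128.0.0 - 50.159.255.255) -> R18
  50.142.0.0/15 (50.142.0.0 - 50.143.255.255) -> R7
More-specific entries that do NOT match:
  50.142.54.224/27 (50.142.54.224 - 50.142.54.255) does not contain 50.142.54.110
  50.142.55.0/25 (50.142.55.0 - 50.142.55.127) does not contain 50.142.54.110
  50.142.38.0/24 (50.142.38.0 - 50.142.38.255) does not contain 50.142.54.110
  50.142.50.0/23 (50.142.50.0 - 50.142.51.255) does not contain 50.142.54.110
  50.143.32.0/19 (50.143.32.0 - 50.143.63.255) does not contain 50.142.54.110
Longest matching prefix is /15 -> next hop R7.

R7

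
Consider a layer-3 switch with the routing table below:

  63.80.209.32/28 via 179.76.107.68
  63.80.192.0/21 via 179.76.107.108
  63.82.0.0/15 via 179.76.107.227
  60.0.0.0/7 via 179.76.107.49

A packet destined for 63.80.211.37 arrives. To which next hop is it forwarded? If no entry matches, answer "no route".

no route

No entry's prefix contains 63.80.211.37; there is no default route.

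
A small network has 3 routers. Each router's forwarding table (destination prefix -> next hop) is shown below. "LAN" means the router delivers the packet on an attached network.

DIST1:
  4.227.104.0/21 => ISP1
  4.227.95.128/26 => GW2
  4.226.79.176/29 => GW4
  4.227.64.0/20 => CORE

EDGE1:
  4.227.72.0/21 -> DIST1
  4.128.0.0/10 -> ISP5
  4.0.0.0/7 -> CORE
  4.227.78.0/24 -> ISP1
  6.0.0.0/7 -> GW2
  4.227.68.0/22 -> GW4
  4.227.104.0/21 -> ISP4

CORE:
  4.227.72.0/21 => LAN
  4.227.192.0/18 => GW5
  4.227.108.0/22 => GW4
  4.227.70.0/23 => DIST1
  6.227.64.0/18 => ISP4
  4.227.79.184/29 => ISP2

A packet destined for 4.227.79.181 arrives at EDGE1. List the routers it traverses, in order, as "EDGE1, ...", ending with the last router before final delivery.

EDGE1, DIST1, CORE

At EDGE1: longest match for 4.227.79.181 is 4.227.72.0/21 -> DIST1
At DIST1: longest match for 4.227.79.181 is 4.227.64.0/20 -> CORE
At CORE: longest match for 4.227.79.181 is 4.227.72.0/21 -> LAN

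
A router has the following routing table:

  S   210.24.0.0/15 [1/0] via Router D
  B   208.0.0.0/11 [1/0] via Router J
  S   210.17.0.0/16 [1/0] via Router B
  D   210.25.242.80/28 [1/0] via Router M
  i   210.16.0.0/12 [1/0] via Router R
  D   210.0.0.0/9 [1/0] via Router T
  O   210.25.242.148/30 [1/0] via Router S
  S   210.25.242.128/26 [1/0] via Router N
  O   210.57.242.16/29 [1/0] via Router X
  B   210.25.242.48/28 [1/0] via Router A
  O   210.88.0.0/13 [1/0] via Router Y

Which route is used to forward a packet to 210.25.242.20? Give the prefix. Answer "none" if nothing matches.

210.24.0.0/15

Entries matching 210.25.242.20:
  210.0.0.0/9 (210.0.0.0 - 210.127.255.255)
  210.16.0.0/12 (210.16.0.0 - 210.31.255.255)
  210.24.0.0/15 (210.24.0.0 - 210.25.255.255)
Most specific is 210.24.0.0/15.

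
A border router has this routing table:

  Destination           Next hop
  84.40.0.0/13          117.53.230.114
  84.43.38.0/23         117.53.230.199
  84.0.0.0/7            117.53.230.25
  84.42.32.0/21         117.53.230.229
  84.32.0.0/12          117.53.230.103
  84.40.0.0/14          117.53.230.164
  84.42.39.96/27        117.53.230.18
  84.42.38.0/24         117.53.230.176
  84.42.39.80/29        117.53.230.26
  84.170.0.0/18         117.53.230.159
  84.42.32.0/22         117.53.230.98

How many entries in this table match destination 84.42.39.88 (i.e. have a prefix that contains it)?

Prefixes containing 84.42.39.88:
  84.0.0.0/7 (84.0.0.0 - 85.255.255.255)
  84.32.0.0/12 (84.32.0.0 - 84.47.255.255)
  84.40.0.0/13 (84.40.0.0 - 84.47.255.255)
  84.40.0.0/14 (84.40.0.0 - 84.43.255.255)
  84.42.32.0/21 (84.42.32.0 - 84.42.39.255)
Total matching entries: 5.

5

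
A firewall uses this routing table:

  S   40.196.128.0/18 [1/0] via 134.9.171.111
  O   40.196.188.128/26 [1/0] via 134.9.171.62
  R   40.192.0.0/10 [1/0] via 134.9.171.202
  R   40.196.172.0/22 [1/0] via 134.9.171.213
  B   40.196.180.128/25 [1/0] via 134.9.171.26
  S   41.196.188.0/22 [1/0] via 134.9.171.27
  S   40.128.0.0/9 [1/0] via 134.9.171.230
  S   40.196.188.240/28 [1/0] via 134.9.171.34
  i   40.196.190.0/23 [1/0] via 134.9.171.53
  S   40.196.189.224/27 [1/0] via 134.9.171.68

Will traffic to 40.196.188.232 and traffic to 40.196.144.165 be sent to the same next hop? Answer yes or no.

yes

40.196.188.232: longest match 40.196.128.0/18 -> 134.9.171.111
40.196.144.165: longest match 40.196.128.0/18 -> 134.9.171.111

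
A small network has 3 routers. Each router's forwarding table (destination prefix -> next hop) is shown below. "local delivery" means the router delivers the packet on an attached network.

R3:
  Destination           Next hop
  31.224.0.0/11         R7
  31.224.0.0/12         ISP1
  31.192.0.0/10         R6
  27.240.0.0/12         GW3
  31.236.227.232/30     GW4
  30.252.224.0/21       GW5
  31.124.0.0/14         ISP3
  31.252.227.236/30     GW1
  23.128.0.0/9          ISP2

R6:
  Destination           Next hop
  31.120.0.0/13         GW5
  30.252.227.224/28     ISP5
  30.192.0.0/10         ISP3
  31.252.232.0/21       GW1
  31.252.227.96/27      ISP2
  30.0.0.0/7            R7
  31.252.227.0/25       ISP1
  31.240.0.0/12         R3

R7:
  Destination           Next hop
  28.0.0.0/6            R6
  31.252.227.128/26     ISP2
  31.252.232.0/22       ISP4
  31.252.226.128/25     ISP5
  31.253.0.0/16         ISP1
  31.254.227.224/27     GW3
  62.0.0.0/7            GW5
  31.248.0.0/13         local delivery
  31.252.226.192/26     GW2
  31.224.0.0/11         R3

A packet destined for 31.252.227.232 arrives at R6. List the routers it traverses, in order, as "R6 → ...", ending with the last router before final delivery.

R6 → R3 → R7

At R6: longest match for 31.252.227.232 is 31.240.0.0/12 -> R3
At R3: longest match for 31.252.227.232 is 31.224.0.0/11 -> R7
At R7: longest match for 31.252.227.232 is 31.248.0.0/13 -> local delivery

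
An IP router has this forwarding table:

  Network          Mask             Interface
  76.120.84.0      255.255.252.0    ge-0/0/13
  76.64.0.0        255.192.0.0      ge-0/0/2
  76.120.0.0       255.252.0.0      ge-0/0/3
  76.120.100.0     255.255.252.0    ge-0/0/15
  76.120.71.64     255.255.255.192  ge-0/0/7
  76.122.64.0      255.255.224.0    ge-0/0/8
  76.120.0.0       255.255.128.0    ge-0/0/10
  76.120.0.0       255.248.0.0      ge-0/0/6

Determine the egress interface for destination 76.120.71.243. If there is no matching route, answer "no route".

ge-0/0/10

Routes whose prefix contains 76.120.71.243:
  76.64.0.0/10 (76.64.0.0 - 76.127.255.255) -> ge-0/0/2
  76.120.0.0/13 (76.120.0.0 - 76.127.255.255) -> ge-0/0/6
  76.120.0.0/14 (76.120.0.0 - 76.123.255.255) -> ge-0/0/3
  76.120.0.0/17 (76.120.0.0 - 76.120.127.255) -> ge-0/0/10
More-specific entries that do NOT match:
  76.120.71.64/26 (76.120.71.64 - 76.120.71.127) does not contain 76.120.71.243
  76.120.84.0/22 (76.120.84.0 - 76.120.87.255) does not contain 76.120.71.243
  76.120.100.0/22 (76.120.100.0 - 76.120.103.255) does not contain 76.120.71.243
  76.122.64.0/19 (76.122.64.0 - 76.122.95.255) does not contain 76.120.71.243
Longest matching prefix is /17 -> interface ge-0/0/10.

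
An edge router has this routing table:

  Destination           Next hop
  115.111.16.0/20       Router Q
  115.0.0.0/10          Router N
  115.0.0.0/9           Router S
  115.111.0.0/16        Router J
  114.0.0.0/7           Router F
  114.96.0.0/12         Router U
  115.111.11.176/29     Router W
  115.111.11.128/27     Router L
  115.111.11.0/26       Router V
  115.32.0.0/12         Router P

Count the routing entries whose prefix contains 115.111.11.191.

3

Prefixes containing 115.111.11.191:
  114.0.0.0/7 (114.0.0.0 - 115.255.255.255)
  115.0.0.0/9 (115.0.0.0 - 115.127.255.255)
  115.111.0.0/16 (115.111.0.0 - 115.111.255.255)
Total matching entries: 3.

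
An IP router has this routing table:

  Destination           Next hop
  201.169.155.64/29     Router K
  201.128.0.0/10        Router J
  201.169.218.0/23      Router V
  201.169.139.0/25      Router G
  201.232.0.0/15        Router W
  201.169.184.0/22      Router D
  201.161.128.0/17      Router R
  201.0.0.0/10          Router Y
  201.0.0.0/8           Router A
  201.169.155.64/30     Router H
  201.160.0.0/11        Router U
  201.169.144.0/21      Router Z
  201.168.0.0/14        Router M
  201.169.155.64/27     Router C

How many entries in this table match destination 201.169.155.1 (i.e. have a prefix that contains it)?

Prefixes containing 201.169.155.1:
  201.0.0.0/8 (201.0.0.0 - 201.255.255.255)
  201.128.0.0/10 (201.128.0.0 - 201.191.255.255)
  201.160.0.0/11 (201.160.0.0 - 201.191.255.255)
  201.168.0.0/14 (201.168.0.0 - 201.171.255.255)
Total matching entries: 4.

4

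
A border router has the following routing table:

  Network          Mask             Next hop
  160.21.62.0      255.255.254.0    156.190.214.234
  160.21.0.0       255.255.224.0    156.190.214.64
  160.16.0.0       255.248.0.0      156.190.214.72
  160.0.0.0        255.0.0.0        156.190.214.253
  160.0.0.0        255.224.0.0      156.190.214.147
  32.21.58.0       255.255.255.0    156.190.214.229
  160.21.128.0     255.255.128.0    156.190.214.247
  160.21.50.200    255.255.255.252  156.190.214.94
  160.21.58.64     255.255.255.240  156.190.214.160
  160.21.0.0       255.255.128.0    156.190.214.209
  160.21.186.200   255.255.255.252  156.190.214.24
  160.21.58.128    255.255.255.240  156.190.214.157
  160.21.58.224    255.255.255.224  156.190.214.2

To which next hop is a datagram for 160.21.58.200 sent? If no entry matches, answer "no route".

Routes whose prefix contains 160.21.58.200:
  160.0.0.0/8 (160.0.0.0 - 160.255.255.255) -> 156.190.214.253
  160.0.0.0/11 (160.0.0.0 - 160.31.255.255) -> 156.190.214.147
  160.16.0.0/13 (160.16.0.0 - 160.23.255.255) -> 156.190.214.72
  160.21.0.0/17 (160.21.0.0 - 160.21.127.255) -> 156.190.214.209
More-specific entries that do NOT match:
  160.21.50.200/30 (160.21.50.200 - 160.21.50.203) does not contain 160.21.58.200
  160.21.186.200/30 (160.21.186.200 - 160.21.186.203) does not contain 160.21.58.200
  160.21.58.64/28 (160.21.58.64 - 160.21.58.79) does not contain 160.21.58.200
  160.21.58.128/28 (160.21.58.128 - 160.21.58.143) does not contain 160.21.58.200
  160.21.58.224/27 (160.21.58.224 - 160.21.58.255) does not contain 160.21.58.200
  32.21.58.0/24 (32.21.58.0 - 32.21.58.255) does not contain 160.21.58.200
  160.21.62.0/23 (160.21.62.0 - 160.21.63.255) does not contain 160.21.58.200
  160.21.0.0/19 (160.21.0.0 - 160.21.31.255) does not contain 160.21.58.200
Longest matching prefix is /17 -> next hop 156.190.214.209.

156.190.214.209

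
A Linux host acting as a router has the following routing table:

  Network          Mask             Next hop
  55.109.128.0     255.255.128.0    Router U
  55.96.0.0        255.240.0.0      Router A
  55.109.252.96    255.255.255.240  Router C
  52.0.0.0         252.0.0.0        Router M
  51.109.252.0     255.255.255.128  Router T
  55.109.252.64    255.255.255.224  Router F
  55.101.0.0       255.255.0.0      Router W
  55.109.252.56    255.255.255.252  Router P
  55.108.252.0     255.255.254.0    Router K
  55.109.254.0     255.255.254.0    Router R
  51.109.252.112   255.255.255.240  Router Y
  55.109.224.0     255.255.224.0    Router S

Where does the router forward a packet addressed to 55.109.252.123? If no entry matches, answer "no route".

Router S

Routes whose prefix contains 55.109.252.123:
  52.0.0.0/6 (52.0.0.0 - 55.255.255.255) -> Router M
  55.96.0.0/12 (55.96.0.0 - 55.111.255.255) -> Router A
  55.109.128.0/17 (55.109.128.0 - 55.109.255.255) -> Router U
  55.109.224.0/19 (55.109.224.0 - 55.109.255.255) -> Router S
More-specific entries that do NOT match:
  55.109.252.56/30 (55.109.252.56 - 55.109.252.59) does not contain 55.109.252.123
  55.109.252.96/28 (55.109.252.96 - 55.109.252.111) does not contain 55.109.252.123
  51.109.252.112/28 (51.109.252.112 - 51.109.252.127) does not contain 55.109.252.123
  55.109.252.64/27 (55.109.252.64 - 55.109.252.95) does not contain 55.109.252.123
  51.109.252.0/25 (51.109.252.0 - 51.109.252.127) does not contain 55.109.252.123
  55.108.252.0/23 (55.108.252.0 - 55.108.253.255) does not contain 55.109.252.123
  55.109.254.0/23 (55.109.254.0 - 55.109.255.255) does not contain 55.109.252.123
Longest matching prefix is /19 -> next hop Router S.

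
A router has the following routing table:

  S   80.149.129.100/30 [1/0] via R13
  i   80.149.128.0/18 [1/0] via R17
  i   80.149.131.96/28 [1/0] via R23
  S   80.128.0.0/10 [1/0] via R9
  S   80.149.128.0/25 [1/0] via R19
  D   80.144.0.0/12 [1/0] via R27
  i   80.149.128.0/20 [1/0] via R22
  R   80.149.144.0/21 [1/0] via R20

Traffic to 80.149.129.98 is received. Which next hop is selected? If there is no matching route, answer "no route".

Routes whose prefix contains 80.149.129.98:
  80.128.0.0/10 (80.128.0.0 - 80.191.255.255) -> R9
  80.144.0.0/12 (80.144.0.0 - 80.159.255.255) -> R27
  80.149.128.0/18 (80.149.128.0 - 80.149.191.255) -> R17
  80.149.128.0/20 (80.149.128.0 - 80.149.143.255) -> R22
More-specific entries that do NOT match:
  80.149.129.100/30 (80.149.129.100 - 80.149.129.103) does not contain 80.149.129.98
  80.149.131.96/28 (80.149.131.96 - 80.149.131.111) does not contain 80.149.129.98
  80.149.128.0/25 (80.149.128.0 - 80.149.128.127) does not contain 80.149.129.98
  80.149.144.0/21 (80.149.144.0 - 80.149.151.255) does not contain 80.149.129.98
Longest matching prefix is /20 -> next hop R22.

R22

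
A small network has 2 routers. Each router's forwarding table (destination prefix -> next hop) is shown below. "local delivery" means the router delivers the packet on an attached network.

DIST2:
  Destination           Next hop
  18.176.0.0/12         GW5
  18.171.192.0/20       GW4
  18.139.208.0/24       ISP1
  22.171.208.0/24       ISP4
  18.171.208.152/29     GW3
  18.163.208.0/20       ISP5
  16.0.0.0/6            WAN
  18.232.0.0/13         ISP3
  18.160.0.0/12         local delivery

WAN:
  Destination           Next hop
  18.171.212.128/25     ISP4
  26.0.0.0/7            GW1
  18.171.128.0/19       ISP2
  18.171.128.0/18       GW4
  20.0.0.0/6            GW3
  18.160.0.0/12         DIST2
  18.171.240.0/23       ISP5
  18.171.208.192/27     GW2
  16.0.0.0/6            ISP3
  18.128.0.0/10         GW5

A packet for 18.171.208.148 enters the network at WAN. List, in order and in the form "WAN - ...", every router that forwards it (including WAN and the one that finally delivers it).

WAN - DIST2

At WAN: longest match for 18.171.208.148 is 18.160.0.0/12 -> DIST2
At DIST2: longest match for 18.171.208.148 is 18.160.0.0/12 -> local delivery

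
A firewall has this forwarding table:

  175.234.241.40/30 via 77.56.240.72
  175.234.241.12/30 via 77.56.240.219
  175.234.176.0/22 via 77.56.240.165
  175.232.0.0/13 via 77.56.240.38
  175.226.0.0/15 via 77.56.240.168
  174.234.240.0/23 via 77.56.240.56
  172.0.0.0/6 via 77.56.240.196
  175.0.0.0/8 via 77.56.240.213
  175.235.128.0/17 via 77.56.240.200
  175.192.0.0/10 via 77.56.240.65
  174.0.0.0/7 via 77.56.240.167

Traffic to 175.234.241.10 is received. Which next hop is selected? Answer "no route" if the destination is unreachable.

Routes whose prefix contains 175.234.241.10:
  172.0.0.0/6 (172.0.0.0 - 175.255.255.255) -> 77.56.240.196
  174.0.0.0/7 (174.0.0.0 - 175.255.255.255) -> 77.56.240.167
  175.0.0.0/8 (175.0.0.0 - 175.255.255.255) -> 77.56.240.213
  175.192.0.0/10 (175.192.0.0 - 175.255.255.255) -> 77.56.240.65
  175.232.0.0/13 (175.232.0.0 - 175.239.255.255) -> 77.56.240.38
More-specific entries that do NOT match:
  175.234.241.40/30 (175.234.241.40 - 175.234.241.43) does not contain 175.234.241.10
  175.234.241.12/30 (175.234.241.12 - 175.234.241.15) does not contain 175.234.241.10
  174.234.240.0/23 (174.234.240.0 - 174.234.241.255) does not contain 175.234.241.10
  175.234.176.0/22 (175.234.176.0 - 175.234.179.255) does not contain 175.234.241.10
  175.235.128.0/17 (175.235.128.0 - 175.235.255.255) does not contain 175.234.241.10
  175.226.0.0/15 (175.226.0.0 - 175.227.255.255) does not contain 175.234.241.10
Longest matching prefix is /13 -> next hop 77.56.240.38.

77.56.240.38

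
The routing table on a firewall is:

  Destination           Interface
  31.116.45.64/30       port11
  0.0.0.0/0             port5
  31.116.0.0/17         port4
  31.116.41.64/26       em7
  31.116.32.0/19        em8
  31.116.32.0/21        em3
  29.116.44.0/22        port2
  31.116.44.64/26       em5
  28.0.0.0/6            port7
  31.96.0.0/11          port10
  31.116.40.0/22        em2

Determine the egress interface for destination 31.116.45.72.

Routes whose prefix contains 31.116.45.72:
  0.0.0.0/0 (default, matches everything) -> port5
  28.0.0.0/6 (28.0.0.0 - 31.255.255.255) -> port7
  31.96.0.0/11 (31.96.0.0 - 31.127.255.255) -> port10
  31.116.0.0/17 (31.116.0.0 - 31.116.127.255) -> port4
  31.116.32.0/19 (31.116.32.0 - 31.116.63.255) -> em8
More-specific entries that do NOT match:
  31.116.45.64/30 (31.116.45.64 - 31.116.45.67) does not contain 31.116.45.72
  31.116.41.64/26 (31.116.41.64 - 31.116.41.127) does not contain 31.116.45.72
  31.116.44.64/26 (31.116.44.64 - 31.116.44.127) does not contain 31.116.45.72
  29.116.44.0/22 (29.116.44.0 - 29.116.47.255) does not contain 31.116.45.72
  31.116.40.0/22 (31.116.40.0 - 31.116.43.255) does not contain 31.116.45.72
  31.116.32.0/21 (31.116.32.0 - 31.116.39.255) does not contain 31.116.45.72
Longest matching prefix is /19 -> interface em8.

em8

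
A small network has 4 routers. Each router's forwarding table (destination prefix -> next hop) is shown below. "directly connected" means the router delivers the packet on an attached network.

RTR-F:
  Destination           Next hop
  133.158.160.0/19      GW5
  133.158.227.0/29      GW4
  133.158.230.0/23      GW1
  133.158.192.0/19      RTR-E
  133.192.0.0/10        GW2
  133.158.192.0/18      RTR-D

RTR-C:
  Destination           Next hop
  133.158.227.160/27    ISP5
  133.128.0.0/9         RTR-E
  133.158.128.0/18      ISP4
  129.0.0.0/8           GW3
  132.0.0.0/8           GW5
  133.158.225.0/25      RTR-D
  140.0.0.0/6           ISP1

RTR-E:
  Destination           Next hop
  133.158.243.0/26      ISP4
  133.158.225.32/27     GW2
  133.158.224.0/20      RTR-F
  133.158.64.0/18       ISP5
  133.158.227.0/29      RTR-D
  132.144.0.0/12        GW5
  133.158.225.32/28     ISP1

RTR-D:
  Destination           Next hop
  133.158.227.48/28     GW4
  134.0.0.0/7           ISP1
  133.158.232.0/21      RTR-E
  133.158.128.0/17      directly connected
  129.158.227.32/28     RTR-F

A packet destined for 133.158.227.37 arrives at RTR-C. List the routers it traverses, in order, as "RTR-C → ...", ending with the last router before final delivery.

RTR-C → RTR-E → RTR-F → RTR-D

At RTR-C: longest match for 133.158.227.37 is 133.128.0.0/9 -> RTR-E
At RTR-E: longest match for 133.158.227.37 is 133.158.224.0/20 -> RTR-F
At RTR-F: longest match for 133.158.227.37 is 133.158.192.0/18 -> RTR-D
At RTR-D: longest match for 133.158.227.37 is 133.158.128.0/17 -> directly connected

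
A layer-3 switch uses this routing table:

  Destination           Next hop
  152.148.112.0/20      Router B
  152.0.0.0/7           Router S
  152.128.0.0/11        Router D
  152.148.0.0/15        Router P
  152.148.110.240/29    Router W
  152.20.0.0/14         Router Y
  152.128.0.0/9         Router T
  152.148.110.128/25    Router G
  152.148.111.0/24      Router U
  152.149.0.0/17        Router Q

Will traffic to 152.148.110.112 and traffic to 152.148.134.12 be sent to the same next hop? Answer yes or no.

152.148.110.112: longest match 152.148.0.0/15 -> Router P
152.148.134.12: longest match 152.148.0.0/15 -> Router P

yes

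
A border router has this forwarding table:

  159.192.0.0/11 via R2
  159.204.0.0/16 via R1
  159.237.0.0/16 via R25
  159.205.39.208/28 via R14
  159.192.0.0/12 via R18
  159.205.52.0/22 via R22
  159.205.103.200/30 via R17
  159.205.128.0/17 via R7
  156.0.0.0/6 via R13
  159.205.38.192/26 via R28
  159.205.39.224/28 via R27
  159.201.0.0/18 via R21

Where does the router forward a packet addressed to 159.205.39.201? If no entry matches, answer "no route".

R18

Routes whose prefix contains 159.205.39.201:
  156.0.0.0/6 (156.0.0.0 - 159.255.255.255) -> R13
  159.192.0.0/11 (159.192.0.0 - 159.223.255.255) -> R2
  159.192.0.0/12 (159.192.0.0 - 159.207.255.255) -> R18
More-specific entries that do NOT match:
  159.205.103.200/30 (159.205.103.200 - 159.205.103.203) does not contain 159.205.39.201
  159.205.39.208/28 (159.205.39.208 - 159.205.39.223) does not contain 159.205.39.201
  159.205.39.224/28 (159.205.39.224 - 159.205.39.239) does not contain 159.205.39.201
  159.205.38.192/26 (159.205.38.192 - 159.205.38.255) does not contain 159.205.39.201
  159.205.52.0/22 (159.205.52.0 - 159.205.55.255) does not contain 159.205.39.201
  159.201.0.0/18 (159.201.0.0 - 159.201.63.255) does not contain 159.205.39.201
  159.205.128.0/17 (159.205.128.0 - 159.205.255.255) does not contain 159.205.39.201
  159.204.0.0/16 (159.204.0.0 - 159.204.255.255) does not contain 159.205.39.201
  159.237.0.0/16 (159.237.0.0 - 159.237.255.255) does not contain 159.205.39.201
Longest matching prefix is /12 -> next hop R18.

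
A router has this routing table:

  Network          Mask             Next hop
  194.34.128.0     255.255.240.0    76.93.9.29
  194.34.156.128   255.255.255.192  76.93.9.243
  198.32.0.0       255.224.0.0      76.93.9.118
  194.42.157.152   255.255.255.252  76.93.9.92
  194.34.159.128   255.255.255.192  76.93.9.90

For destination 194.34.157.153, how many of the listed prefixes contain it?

0

No listed prefix contains 194.34.157.153.
Total matching entries: 0.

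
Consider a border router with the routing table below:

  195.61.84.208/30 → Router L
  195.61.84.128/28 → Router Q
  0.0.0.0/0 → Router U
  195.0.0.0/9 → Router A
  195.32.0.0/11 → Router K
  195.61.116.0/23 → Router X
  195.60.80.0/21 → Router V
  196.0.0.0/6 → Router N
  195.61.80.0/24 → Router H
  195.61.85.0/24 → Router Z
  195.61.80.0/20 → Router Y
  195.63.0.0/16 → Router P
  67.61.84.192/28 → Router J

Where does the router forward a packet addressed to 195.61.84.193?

Routes whose prefix contains 195.61.84.193:
  0.0.0.0/0 (default, matches everything) -> Router U
  195.0.0.0/9 (195.0.0.0 - 195.127.255.255) -> Router A
  195.32.0.0/11 (195.32.0.0 - 195.63.255.255) -> Router K
  195.61.80.0/20 (195.61.80.0 - 195.61.95.255) -> Router Y
More-specific entries that do NOT match:
  195.61.84.208/30 (195.61.84.208 - 195.61.84.211) does not contain 195.61.84.193
  195.61.84.128/28 (195.61.84.128 - 195.61.84.143) does not contain 195.61.84.193
  67.61.84.192/28 (67.61.84.192 - 67.61.84.207) does not contain 195.61.84.193
  195.61.80.0/24 (195.61.80.0 - 195.61.80.255) does not contain 195.61.84.193
  195.61.85.0/24 (195.61.85.0 - 195.61.85.255) does not contain 195.61.84.193
  195.61.116.0/23 (195.61.116.0 - 195.61.117.255) does not contain 195.61.84.193
  195.60.80.0/21 (195.60.80.0 - 195.60.87.255) does not contain 195.61.84.193
Longest matching prefix is /20 -> next hop Router Y.

Router Y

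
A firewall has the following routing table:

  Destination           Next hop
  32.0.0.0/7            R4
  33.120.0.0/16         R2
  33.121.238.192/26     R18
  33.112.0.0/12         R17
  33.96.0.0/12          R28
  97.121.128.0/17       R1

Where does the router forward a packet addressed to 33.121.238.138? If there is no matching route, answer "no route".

Routes whose prefix contains 33.121.238.138:
  32.0.0.0/7 (32.0.0.0 - 33.255.255.255) -> R4
  33.112.0.0/12 (33.112.0.0 - 33.127.255.255) -> R17
More-specific entries that do NOT match:
  33.121.238.192/26 (33.121.238.192 - 33.121.238.255) does not contain 33.121.238.138
  97.121.128.0/17 (97.121.128.0 - 97.121.255.255) does not contain 33.121.238.138
  33.120.0.0/16 (33.120.0.0 - 33.120.255.255) does not contain 33.121.238.138
Longest matching prefix is /12 -> next hop R17.

R17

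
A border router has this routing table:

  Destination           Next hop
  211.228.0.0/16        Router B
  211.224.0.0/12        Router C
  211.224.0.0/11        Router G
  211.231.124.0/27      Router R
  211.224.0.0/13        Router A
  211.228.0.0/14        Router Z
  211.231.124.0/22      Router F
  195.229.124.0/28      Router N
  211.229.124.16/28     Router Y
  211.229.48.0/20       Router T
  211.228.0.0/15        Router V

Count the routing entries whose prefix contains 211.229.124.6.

5

Prefixes containing 211.229.124.6:
  211.224.0.0/11 (211.224.0.0 - 211.255.255.255)
  211.224.0.0/12 (211.224.0.0 - 211.239.255.255)
  211.224.0.0/13 (211.224.0.0 - 211.231.255.255)
  211.228.0.0/14 (211.228.0.0 - 211.231.255.255)
  211.228.0.0/15 (211.228.0.0 - 211.229.255.255)
Total matching entries: 5.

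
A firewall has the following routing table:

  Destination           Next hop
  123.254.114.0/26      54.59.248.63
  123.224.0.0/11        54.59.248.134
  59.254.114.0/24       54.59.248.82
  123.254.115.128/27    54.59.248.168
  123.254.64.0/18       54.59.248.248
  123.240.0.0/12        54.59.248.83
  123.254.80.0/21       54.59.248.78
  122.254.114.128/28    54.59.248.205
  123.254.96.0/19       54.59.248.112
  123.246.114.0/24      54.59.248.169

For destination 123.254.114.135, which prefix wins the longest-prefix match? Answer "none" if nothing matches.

123.254.96.0/19

Entries matching 123.254.114.135:
  123.224.0.0/11 (123.224.0.0 - 123.255.255.255)
  123.240.0.0/12 (123.240.0.0 - 123.255.255.255)
  123.254.64.0/18 (123.254.64.0 - 123.254.127.255)
  123.254.96.0/19 (123.254.96.0 - 123.254.127.255)
Most specific is 123.254.96.0/19.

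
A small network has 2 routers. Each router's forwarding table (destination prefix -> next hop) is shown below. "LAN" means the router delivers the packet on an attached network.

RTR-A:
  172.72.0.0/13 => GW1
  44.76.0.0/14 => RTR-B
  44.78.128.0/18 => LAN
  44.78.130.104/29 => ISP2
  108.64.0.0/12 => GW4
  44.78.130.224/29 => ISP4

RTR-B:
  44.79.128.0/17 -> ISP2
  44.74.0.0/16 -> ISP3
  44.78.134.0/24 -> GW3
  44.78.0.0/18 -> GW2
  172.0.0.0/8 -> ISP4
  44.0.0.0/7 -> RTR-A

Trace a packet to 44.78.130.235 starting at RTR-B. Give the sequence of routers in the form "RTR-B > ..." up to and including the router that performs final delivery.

RTR-B > RTR-A

At RTR-B: longest match for 44.78.130.235 is 44.0.0.0/7 -> RTR-A
At RTR-A: longest match for 44.78.130.235 is 44.78.128.0/18 -> LAN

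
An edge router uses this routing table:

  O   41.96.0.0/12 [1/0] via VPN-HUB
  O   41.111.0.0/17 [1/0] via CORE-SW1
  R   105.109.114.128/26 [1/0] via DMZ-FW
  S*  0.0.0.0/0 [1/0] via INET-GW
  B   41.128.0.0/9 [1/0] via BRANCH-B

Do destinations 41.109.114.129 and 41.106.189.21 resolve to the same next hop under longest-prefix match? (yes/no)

yes

41.109.114.129: longest match 41.96.0.0/12 -> VPN-HUB
41.106.189.21: longest match 41.96.0.0/12 -> VPN-HUB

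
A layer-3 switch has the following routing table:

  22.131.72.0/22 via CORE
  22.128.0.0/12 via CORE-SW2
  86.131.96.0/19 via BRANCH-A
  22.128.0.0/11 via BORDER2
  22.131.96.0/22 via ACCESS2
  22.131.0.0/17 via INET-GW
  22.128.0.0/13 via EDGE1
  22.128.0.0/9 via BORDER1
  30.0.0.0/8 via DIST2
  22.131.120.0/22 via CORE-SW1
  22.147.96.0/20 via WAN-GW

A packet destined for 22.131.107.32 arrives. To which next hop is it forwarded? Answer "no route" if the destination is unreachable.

INET-GW

Routes whose prefix contains 22.131.107.32:
  22.128.0.0/9 (22.128.0.0 - 22.255.255.255) -> BORDER1
  22.128.0.0/11 (22.128.0.0 - 22.159.255.255) -> BORDER2
  22.128.0.0/12 (22.128.0.0 - 22.143.255.255) -> CORE-SW2
  22.128.0.0/13 (22.128.0.0 - 22.135.255.255) -> EDGE1
  22.131.0.0/17 (22.131.0.0 - 22.131.127.255) -> INET-GW
More-specific entries that do NOT match:
  22.131.72.0/22 (22.131.72.0 - 22.131.75.255) does not contain 22.131.107.32
  22.131.96.0/22 (22.131.96.0 - 22.131.99.255) does not contain 22.131.107.32
  22.131.120.0/22 (22.131.120.0 - 22.131.123.255) does not contain 22.131.107.32
  22.147.96.0/20 (22.147.96.0 - 22.147.111.255) does not contain 22.131.107.32
  86.131.96.0/19 (86.131.96.0 - 86.131.127.255) does not contain 22.131.107.32
Longest matching prefix is /17 -> next hop INET-GW.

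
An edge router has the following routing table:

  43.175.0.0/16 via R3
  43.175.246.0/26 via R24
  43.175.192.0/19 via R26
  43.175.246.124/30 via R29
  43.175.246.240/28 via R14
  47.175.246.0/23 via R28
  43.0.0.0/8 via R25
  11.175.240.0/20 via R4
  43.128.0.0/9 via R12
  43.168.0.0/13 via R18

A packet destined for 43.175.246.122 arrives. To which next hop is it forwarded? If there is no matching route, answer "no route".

Routes whose prefix contains 43.175.246.122:
  43.0.0.0/8 (43.0.0.0 - 43.255.255.255) -> R25
  43.128.0.0/9 (43.128.0.0 - 43.255.255.255) -> R12
  43.168.0.0/13 (43.168.0.0 - 43.175.255.255) -> R18
  43.175.0.0/16 (43.175.0.0 - 43.175.255.255) -> R3
More-specific entries that do NOT match:
  43.175.246.124/30 (43.175.246.124 - 43.175.246.127) does not contain 43.175.246.122
  43.175.246.240/28 (43.175.246.240 - 43.175.246.255) does not contain 43.175.246.122
  43.175.246.0/26 (43.175.246.0 - 43.175.246.63) does not contain 43.175.246.122
  47.175.246.0/23 (47.175.246.0 - 47.175.247.255) does not contain 43.175.246.122
  11.175.240.0/20 (11.175.240.0 - 11.175.255.255) does not contain 43.175.246.122
  43.175.192.0/19 (43.175.192.0 - 43.175.223.255) does not contain 43.175.246.122
Longest matching prefix is /16 -> next hop R3.

R3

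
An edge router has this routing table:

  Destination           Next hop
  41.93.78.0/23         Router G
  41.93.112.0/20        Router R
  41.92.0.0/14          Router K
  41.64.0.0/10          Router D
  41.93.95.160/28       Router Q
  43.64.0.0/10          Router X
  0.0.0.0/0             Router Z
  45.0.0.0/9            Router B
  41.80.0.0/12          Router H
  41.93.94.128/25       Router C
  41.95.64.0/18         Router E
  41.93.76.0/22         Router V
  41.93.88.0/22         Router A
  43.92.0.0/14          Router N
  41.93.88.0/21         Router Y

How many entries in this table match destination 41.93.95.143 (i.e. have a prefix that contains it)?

Prefixes containing 41.93.95.143:
  0.0.0.0/0 (default, matches everything)
  41.64.0.0/10 (41.64.0.0 - 41.127.255.255)
  41.80.0.0/12 (41.80.0.0 - 41.95.255.255)
  41.92.0.0/14 (41.92.0.0 - 41.95.255.255)
  41.93.88.0/21 (41.93.88.0 - 41.93.95.255)
Total matching entries: 5.

5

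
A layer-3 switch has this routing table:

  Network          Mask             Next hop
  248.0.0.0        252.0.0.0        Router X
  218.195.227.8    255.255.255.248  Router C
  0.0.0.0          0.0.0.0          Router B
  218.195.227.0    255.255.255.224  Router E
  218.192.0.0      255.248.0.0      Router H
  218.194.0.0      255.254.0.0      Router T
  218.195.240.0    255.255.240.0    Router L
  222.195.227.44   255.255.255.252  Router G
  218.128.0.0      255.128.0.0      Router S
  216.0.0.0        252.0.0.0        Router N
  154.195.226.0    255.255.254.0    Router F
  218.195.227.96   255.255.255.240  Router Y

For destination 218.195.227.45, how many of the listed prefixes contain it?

5

Prefixes containing 218.195.227.45:
  0.0.0.0/0 (default, matches everything)
  216.0.0.0/6 (216.0.0.0 - 219.255.255.255)
  218.128.0.0/9 (218.128.0.0 - 218.255.255.255)
  218.192.0.0/13 (218.192.0.0 - 218.199.255.255)
  218.194.0.0/15 (218.194.0.0 - 218.195.255.255)
Total matching entries: 5.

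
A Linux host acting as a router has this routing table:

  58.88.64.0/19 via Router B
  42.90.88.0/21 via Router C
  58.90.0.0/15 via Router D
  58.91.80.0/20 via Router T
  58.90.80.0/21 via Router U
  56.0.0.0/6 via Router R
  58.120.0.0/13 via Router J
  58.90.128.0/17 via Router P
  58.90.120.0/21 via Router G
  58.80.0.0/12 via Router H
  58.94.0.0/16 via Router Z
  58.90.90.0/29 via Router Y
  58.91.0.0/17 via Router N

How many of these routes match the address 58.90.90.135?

Prefixes containing 58.90.90.135:
  56.0.0.0/6 (56.0.0.0 - 59.255.255.255)
  58.80.0.0/12 (58.80.0.0 - 58.95.255.255)
  58.90.0.0/15 (58.90.0.0 - 58.91.255.255)
Total matching entries: 3.

3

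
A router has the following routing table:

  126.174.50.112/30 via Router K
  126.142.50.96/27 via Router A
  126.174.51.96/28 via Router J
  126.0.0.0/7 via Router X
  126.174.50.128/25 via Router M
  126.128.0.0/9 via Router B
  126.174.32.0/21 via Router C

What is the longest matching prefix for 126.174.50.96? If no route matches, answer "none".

126.128.0.0/9

Entries matching 126.174.50.96:
  126.0.0.0/7 (126.0.0.0 - 127.255.255.255)
  126.128.0.0/9 (126.128.0.0 - 126.255.255.255)
Most specific is 126.128.0.0/9.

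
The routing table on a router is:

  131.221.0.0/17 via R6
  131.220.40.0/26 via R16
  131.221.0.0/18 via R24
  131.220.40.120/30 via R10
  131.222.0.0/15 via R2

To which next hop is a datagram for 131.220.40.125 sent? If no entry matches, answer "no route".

no route

No entry's prefix contains 131.220.40.125; there is no default route.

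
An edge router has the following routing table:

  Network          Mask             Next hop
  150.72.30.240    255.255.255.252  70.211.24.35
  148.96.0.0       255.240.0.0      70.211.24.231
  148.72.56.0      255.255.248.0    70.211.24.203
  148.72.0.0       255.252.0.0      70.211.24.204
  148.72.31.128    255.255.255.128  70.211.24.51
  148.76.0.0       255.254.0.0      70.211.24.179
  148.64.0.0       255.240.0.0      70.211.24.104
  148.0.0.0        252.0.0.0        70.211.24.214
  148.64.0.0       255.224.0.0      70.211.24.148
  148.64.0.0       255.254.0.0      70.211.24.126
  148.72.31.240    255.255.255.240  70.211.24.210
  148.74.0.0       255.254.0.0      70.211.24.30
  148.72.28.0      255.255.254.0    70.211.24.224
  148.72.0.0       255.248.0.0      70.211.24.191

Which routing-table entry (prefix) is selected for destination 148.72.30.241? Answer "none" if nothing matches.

148.72.0.0/14

Entries matching 148.72.30.241:
  148.0.0.0/6 (148.0.0.0 - 151.255.255.255)
  148.64.0.0/11 (148.64.0.0 - 148.95.255.255)
  148.64.0.0/12 (148.64.0.0 - 148.79.255.255)
  148.72.0.0/13 (148.72.0.0 - 148.79.255.255)
  148.72.0.0/14 (148.72.0.0 - 148.75.255.255)
Most specific is 148.72.0.0/14.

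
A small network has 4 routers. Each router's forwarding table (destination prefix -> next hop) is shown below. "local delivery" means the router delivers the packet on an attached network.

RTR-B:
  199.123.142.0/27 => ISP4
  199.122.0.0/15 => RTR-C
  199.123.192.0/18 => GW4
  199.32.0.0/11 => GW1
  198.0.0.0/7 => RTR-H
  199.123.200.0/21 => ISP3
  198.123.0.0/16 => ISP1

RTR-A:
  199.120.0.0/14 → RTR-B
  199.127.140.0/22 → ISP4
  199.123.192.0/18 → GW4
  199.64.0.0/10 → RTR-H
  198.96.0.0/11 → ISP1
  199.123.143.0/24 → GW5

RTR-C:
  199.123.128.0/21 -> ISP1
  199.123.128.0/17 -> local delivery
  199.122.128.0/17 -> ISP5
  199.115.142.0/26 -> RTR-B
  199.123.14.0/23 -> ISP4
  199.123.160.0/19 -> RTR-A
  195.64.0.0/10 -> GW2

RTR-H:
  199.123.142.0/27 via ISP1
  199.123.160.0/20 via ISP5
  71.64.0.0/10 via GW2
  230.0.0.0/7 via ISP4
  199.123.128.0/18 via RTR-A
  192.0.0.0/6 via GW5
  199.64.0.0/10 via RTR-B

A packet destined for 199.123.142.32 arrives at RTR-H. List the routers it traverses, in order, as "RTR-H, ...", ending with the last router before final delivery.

RTR-H, RTR-A, RTR-B, RTR-C

At RTR-H: longest match for 199.123.142.32 is 199.123.128.0/18 -> RTR-A
At RTR-A: longest match for 199.123.142.32 is 199.120.0.0/14 -> RTR-B
At RTR-B: longest match for 199.123.142.32 is 199.122.0.0/15 -> RTR-C
At RTR-C: longest match for 199.123.142.32 is 199.123.128.0/17 -> local delivery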